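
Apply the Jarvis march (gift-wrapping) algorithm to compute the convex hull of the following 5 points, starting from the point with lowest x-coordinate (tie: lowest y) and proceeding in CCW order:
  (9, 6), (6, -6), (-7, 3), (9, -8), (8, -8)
Hull (CCW) = [(-7, 3), (8, -8), (9, -8), (9, 6)]

Jarvis march: at each step, from the current hull vertex p, select the next vertex q as the point such that every other point lies strictly to the left of (or on) the directed line p → q. (Equivalently: for every other point r, the cross product (q − p) × (r − p) ≥ 0.)
Starting point (lowest x, tie lowest y): (-7, 3). Wrap until returning to start. Resulting hull: (-7, 3), (8, -8), (9, -8), (9, 6).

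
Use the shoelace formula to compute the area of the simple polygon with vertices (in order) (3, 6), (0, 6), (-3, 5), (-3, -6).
Area = 69/2

Shoelace formula: Area = (1/2) |Σ_i (x_i · y_{i+1} − x_{i+1} · y_i)| (indices mod n). Compute each cross term:
  (3)(6) − (0)(6) = 18
  (0)(5) − (-3)(6) = 18
  (-3)(-6) − (-3)(5) = 33
  (-3)(6) − (3)(-6) = 0
Sum = 69, so (signed) Area = 69/2 = 69/2, |Area| = 69/2.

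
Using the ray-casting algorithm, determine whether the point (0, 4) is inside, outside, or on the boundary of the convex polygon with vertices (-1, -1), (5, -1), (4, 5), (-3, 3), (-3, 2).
The point (0, 4) lies strictly outside the polygon

Cast a horizontal ray to the right from the query point and count how many polygon edges it crosses (each edge strictly once or zero times, handled with the usual half-open convention). 
Parity of crossings → even ⇒ outside.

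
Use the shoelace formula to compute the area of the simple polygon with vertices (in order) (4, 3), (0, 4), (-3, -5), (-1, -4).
Area = 24

Shoelace formula: Area = (1/2) |Σ_i (x_i · y_{i+1} − x_{i+1} · y_i)| (indices mod n). Compute each cross term:
  (4)(4) − (0)(3) = 16
  (0)(-5) − (-3)(4) = 12
  (-3)(-4) − (-1)(-5) = 7
  (-1)(3) − (4)(-4) = 13
Sum = 48, so (signed) Area = 48/2 = 24, |Area| = 24.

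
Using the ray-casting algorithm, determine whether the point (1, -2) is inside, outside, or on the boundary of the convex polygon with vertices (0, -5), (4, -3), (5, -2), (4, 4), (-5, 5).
The point (1, -2) lies strictly inside the polygon

Cast a horizontal ray to the right from the query point and count how many polygon edges it crosses (each edge strictly once or zero times, handled with the usual half-open convention). 
Parity of crossings → odd ⇒ inside.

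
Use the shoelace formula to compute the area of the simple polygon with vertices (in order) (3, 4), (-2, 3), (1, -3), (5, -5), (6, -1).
Area = 41

Shoelace formula: Area = (1/2) |Σ_i (x_i · y_{i+1} − x_{i+1} · y_i)| (indices mod n). Compute each cross term:
  (3)(3) − (-2)(4) = 17
  (-2)(-3) − (1)(3) = 3
  (1)(-5) − (5)(-3) = 10
  (5)(-1) − (6)(-5) = 25
  (6)(4) − (3)(-1) = 27
Sum = 82, so (signed) Area = 82/2 = 41, |Area| = 41.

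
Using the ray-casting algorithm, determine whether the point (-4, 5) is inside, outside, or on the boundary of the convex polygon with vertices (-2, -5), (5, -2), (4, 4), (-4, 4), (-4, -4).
The point (-4, 5) lies strictly outside the polygon

Cast a horizontal ray to the right from the query point and count how many polygon edges it crosses (each edge strictly once or zero times, handled with the usual half-open convention). 
Parity of crossings → even ⇒ outside.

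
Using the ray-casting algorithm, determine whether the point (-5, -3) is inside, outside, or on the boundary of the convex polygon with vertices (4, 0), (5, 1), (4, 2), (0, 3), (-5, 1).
The point (-5, -3) lies strictly outside the polygon

Cast a horizontal ray to the right from the query point and count how many polygon edges it crosses (each edge strictly once or zero times, handled with the usual half-open convention). 
Parity of crossings → even ⇒ outside.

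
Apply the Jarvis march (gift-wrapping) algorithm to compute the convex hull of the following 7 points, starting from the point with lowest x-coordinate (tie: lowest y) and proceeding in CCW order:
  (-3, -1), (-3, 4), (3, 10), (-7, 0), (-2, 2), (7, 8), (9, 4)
Hull (CCW) = [(-7, 0), (-3, -1), (9, 4), (7, 8), (3, 10)]

Jarvis march: at each step, from the current hull vertex p, select the next vertex q as the point such that every other point lies strictly to the left of (or on) the directed line p → q. (Equivalently: for every other point r, the cross product (q − p) × (r − p) ≥ 0.)
Starting point (lowest x, tie lowest y): (-7, 0). Wrap until returning to start. Resulting hull: (-7, 0), (-3, -1), (9, 4), (7, 8), (3, 10).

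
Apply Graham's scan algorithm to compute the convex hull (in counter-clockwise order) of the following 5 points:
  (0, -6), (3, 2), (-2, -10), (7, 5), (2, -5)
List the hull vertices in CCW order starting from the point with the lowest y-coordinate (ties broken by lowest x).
Hull (CCW) = [(-2, -10), (2, -5), (7, 5), (3, 2)]

Graham scan procedure:
  1. Find the pivot p₀ = point with lowest y (tie → lowest x): (-2, -10).
  2. Sort the remaining points by polar angle around p₀.
  3. Walk through sorted points, maintaining a stack; pop the top while the last three entries make a non-left turn (cross product ≤ 0).
  4. Final stack is the convex hull in CCW order: (-2, -10), (2, -5), (7, 5), (3, 2).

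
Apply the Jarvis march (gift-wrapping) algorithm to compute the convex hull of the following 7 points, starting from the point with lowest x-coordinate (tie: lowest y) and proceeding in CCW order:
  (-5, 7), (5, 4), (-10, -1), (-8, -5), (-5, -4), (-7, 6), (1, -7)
Hull (CCW) = [(-10, -1), (-8, -5), (1, -7), (5, 4), (-5, 7), (-7, 6)]

Jarvis march: at each step, from the current hull vertex p, select the next vertex q as the point such that every other point lies strictly to the left of (or on) the directed line p → q. (Equivalently: for every other point r, the cross product (q − p) × (r − p) ≥ 0.)
Starting point (lowest x, tie lowest y): (-10, -1). Wrap until returning to start. Resulting hull: (-10, -1), (-8, -5), (1, -7), (5, 4), (-5, 7), (-7, 6).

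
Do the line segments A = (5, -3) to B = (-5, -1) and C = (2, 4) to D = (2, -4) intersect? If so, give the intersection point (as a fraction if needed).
Yes; intersection at (2, -12/5) (t = 3/10 on AB, s = 4/5 on CD)

Parametrize AB as A + t(B − A) = (5 + -10 t, -3 + 2 t) and CD as C + s(D − C) = (2 + 0 s, 4 + -8 s). Solve the linear system for (t, s). Determinant = -80 ≠ 0, so a unique intersection of the containing lines exists. Solution: t = 3/10, s = 4/5 — both in [0, 1], so the segments cross. Intersection point: (2, -12/5).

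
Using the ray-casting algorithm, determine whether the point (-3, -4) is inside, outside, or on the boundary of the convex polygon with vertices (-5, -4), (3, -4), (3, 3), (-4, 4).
The point (-3, -4) lies on the polygon boundary

Boundary check: the query satisfies the collinearity and bounding-box conditions for some polygon edge, so it lies exactly on the boundary.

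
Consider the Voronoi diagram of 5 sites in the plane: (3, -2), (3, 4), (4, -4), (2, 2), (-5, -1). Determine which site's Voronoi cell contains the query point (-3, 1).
Nearest site = (-5, -1)

The Voronoi cell of site s contains exactly those query points closer to s than to any other site. Compute squared distances from q = (-3, 1) to each site:
  (-5 − -3)² + (-1 − 1)² = 8
  (2 − -3)² + (2 − 1)² = 26
  (3 − -3)² + (-2 − 1)² = 45
  (3 − -3)² + (4 − 1)² = 45
  (4 − -3)² + (-4 − 1)² = 74
Minimum is attained by (-5, -1), so q lies in its Voronoi cell.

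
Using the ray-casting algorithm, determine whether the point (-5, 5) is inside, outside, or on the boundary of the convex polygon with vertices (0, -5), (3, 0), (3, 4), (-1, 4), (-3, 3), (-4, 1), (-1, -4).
The point (-5, 5) lies strictly outside the polygon

Cast a horizontal ray to the right from the query point and count how many polygon edges it crosses (each edge strictly once or zero times, handled with the usual half-open convention). 
Parity of crossings → even ⇒ outside.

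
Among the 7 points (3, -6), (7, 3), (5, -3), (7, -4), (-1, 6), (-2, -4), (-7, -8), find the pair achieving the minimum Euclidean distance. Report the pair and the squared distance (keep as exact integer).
Pair = ((5, -3), (7, -4)); squared distance = 5

Compute all C(7, 2) = 21 pairwise squared distances (x_i − x_j)² + (y_i − y_j)². The minimum is 5, attained by the pair ((5, -3), (7, -4)).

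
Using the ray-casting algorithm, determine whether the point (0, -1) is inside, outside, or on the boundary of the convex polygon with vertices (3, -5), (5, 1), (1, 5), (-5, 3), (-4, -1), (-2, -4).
The point (0, -1) lies strictly inside the polygon

Cast a horizontal ray to the right from the query point and count how many polygon edges it crosses (each edge strictly once or zero times, handled with the usual half-open convention). 
Parity of crossings → odd ⇒ inside.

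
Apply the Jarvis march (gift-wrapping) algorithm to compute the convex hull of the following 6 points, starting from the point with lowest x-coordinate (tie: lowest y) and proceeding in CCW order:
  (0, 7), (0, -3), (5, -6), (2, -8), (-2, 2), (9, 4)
Hull (CCW) = [(-2, 2), (2, -8), (5, -6), (9, 4), (0, 7)]

Jarvis march: at each step, from the current hull vertex p, select the next vertex q as the point such that every other point lies strictly to the left of (or on) the directed line p → q. (Equivalently: for every other point r, the cross product (q − p) × (r − p) ≥ 0.)
Starting point (lowest x, tie lowest y): (-2, 2). Wrap until returning to start. Resulting hull: (-2, 2), (2, -8), (5, -6), (9, 4), (0, 7).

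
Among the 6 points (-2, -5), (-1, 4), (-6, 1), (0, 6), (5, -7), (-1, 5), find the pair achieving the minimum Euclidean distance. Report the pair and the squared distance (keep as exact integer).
Pair = ((-1, 4), (-1, 5)); squared distance = 1

Compute all C(6, 2) = 15 pairwise squared distances (x_i − x_j)² + (y_i − y_j)². The minimum is 1, attained by the pair ((-1, 4), (-1, 5)).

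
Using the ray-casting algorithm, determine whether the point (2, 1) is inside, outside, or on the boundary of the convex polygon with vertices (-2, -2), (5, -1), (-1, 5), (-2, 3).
The point (2, 1) lies strictly inside the polygon

Cast a horizontal ray to the right from the query point and count how many polygon edges it crosses (each edge strictly once or zero times, handled with the usual half-open convention). 
Parity of crossings → odd ⇒ inside.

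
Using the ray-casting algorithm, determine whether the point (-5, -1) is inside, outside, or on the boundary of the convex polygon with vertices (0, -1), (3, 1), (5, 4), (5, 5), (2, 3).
The point (-5, -1) lies strictly outside the polygon

Cast a horizontal ray to the right from the query point and count how many polygon edges it crosses (each edge strictly once or zero times, handled with the usual half-open convention). 
Parity of crossings → even ⇒ outside.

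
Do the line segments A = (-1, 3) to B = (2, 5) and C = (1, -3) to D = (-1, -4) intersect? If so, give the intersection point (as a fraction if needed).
No (intersection of containing lines falls outside at least one segment)

Parametrize and solve: t = -14, s = 22. At least one of these is outside [0, 1], so the segments do not intersect.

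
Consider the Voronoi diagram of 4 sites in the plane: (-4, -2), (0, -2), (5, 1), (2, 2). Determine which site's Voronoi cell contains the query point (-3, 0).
Nearest site = (-4, -2)

The Voronoi cell of site s contains exactly those query points closer to s than to any other site. Compute squared distances from q = (-3, 0) to each site:
  (-4 − -3)² + (-2 − 0)² = 5
  (0 − -3)² + (-2 − 0)² = 13
  (2 − -3)² + (2 − 0)² = 29
  (5 − -3)² + (1 − 0)² = 65
Minimum is attained by (-4, -2), so q lies in its Voronoi cell.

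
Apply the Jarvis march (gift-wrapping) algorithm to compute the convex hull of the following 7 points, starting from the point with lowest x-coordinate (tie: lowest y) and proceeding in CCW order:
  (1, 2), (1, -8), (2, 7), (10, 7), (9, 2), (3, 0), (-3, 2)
Hull (CCW) = [(-3, 2), (1, -8), (9, 2), (10, 7), (2, 7)]

Jarvis march: at each step, from the current hull vertex p, select the next vertex q as the point such that every other point lies strictly to the left of (or on) the directed line p → q. (Equivalently: for every other point r, the cross product (q − p) × (r − p) ≥ 0.)
Starting point (lowest x, tie lowest y): (-3, 2). Wrap until returning to start. Resulting hull: (-3, 2), (1, -8), (9, 2), (10, 7), (2, 7).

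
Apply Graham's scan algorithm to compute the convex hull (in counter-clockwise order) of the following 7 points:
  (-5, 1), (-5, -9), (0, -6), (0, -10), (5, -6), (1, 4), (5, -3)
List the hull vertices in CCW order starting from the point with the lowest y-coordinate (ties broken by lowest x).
Hull (CCW) = [(0, -10), (5, -6), (5, -3), (1, 4), (-5, 1), (-5, -9)]

Graham scan procedure:
  1. Find the pivot p₀ = point with lowest y (tie → lowest x): (0, -10).
  2. Sort the remaining points by polar angle around p₀.
  3. Walk through sorted points, maintaining a stack; pop the top while the last three entries make a non-left turn (cross product ≤ 0).
  4. Final stack is the convex hull in CCW order: (0, -10), (5, -6), (5, -3), (1, 4), (-5, 1), (-5, -9).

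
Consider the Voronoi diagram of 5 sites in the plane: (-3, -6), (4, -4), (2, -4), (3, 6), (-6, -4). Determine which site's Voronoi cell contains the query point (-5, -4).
Nearest site = (-6, -4)

The Voronoi cell of site s contains exactly those query points closer to s than to any other site. Compute squared distances from q = (-5, -4) to each site:
  (-6 − -5)² + (-4 − -4)² = 1
  (-3 − -5)² + (-6 − -4)² = 8
  (2 − -5)² + (-4 − -4)² = 49
  (4 − -5)² + (-4 − -4)² = 81
  (3 − -5)² + (6 − -4)² = 164
Minimum is attained by (-6, -4), so q lies in its Voronoi cell.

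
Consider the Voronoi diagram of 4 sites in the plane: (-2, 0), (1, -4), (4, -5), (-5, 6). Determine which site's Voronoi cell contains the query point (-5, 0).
Nearest site = (-2, 0)

The Voronoi cell of site s contains exactly those query points closer to s than to any other site. Compute squared distances from q = (-5, 0) to each site:
  (-2 − -5)² + (0 − 0)² = 9
  (-5 − -5)² + (6 − 0)² = 36
  (1 − -5)² + (-4 − 0)² = 52
  (4 − -5)² + (-5 − 0)² = 106
Minimum is attained by (-2, 0), so q lies in its Voronoi cell.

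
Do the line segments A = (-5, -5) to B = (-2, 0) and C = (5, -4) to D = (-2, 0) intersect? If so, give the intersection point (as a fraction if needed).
Yes; intersection at (-2, 0) (t = 1 on AB, s = 1 on CD)

Parametrize AB as A + t(B − A) = (-5 + 3 t, -5 + 5 t) and CD as C + s(D − C) = (5 + -7 s, -4 + 4 s). Solve the linear system for (t, s). Determinant = -47 ≠ 0, so a unique intersection of the containing lines exists. Solution: t = 1, s = 1 — both in [0, 1], so the segments cross. Intersection point: (-2, 0).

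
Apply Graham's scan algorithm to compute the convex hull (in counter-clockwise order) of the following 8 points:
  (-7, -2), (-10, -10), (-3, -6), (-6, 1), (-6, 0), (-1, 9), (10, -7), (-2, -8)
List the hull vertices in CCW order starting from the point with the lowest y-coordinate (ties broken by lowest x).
Hull (CCW) = [(-10, -10), (10, -7), (-1, 9), (-6, 1)]

Graham scan procedure:
  1. Find the pivot p₀ = point with lowest y (tie → lowest x): (-10, -10).
  2. Sort the remaining points by polar angle around p₀.
  3. Walk through sorted points, maintaining a stack; pop the top while the last three entries make a non-left turn (cross product ≤ 0).
  4. Final stack is the convex hull in CCW order: (-10, -10), (10, -7), (-1, 9), (-6, 1).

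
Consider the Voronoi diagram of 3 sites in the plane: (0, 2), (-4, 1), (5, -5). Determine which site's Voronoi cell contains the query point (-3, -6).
Nearest site = (-4, 1)

The Voronoi cell of site s contains exactly those query points closer to s than to any other site. Compute squared distances from q = (-3, -6) to each site:
  (-4 − -3)² + (1 − -6)² = 50
  (5 − -3)² + (-5 − -6)² = 65
  (0 − -3)² + (2 − -6)² = 73
Minimum is attained by (-4, 1), so q lies in its Voronoi cell.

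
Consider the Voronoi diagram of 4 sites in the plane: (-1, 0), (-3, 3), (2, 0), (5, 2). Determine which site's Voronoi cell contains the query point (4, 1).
Nearest site = (5, 2)

The Voronoi cell of site s contains exactly those query points closer to s than to any other site. Compute squared distances from q = (4, 1) to each site:
  (5 − 4)² + (2 − 1)² = 2
  (2 − 4)² + (0 − 1)² = 5
  (-1 − 4)² + (0 − 1)² = 26
  (-3 − 4)² + (3 − 1)² = 53
Minimum is attained by (5, 2), so q lies in its Voronoi cell.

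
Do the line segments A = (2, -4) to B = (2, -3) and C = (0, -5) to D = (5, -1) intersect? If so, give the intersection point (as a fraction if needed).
Yes; intersection at (2, -17/5) (t = 3/5 on AB, s = 2/5 on CD)

Parametrize AB as A + t(B − A) = (2 + 0 t, -4 + 1 t) and CD as C + s(D − C) = (0 + 5 s, -5 + 4 s). Solve the linear system for (t, s). Determinant = 5 ≠ 0, so a unique intersection of the containing lines exists. Solution: t = 3/5, s = 2/5 — both in [0, 1], so the segments cross. Intersection point: (2, -17/5).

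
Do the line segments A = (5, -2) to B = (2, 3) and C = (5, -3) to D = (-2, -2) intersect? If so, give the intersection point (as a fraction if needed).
No (intersection of containing lines falls outside at least one segment)

Parametrize and solve: t = -7/32, s = -3/32. At least one of these is outside [0, 1], so the segments do not intersect.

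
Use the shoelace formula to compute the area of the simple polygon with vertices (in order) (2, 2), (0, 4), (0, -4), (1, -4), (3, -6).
Area = 18

Shoelace formula: Area = (1/2) |Σ_i (x_i · y_{i+1} − x_{i+1} · y_i)| (indices mod n). Compute each cross term:
  (2)(4) − (0)(2) = 8
  (0)(-4) − (0)(4) = 0
  (0)(-4) − (1)(-4) = 4
  (1)(-6) − (3)(-4) = 6
  (3)(2) − (2)(-6) = 18
Sum = 36, so (signed) Area = 36/2 = 18, |Area| = 18.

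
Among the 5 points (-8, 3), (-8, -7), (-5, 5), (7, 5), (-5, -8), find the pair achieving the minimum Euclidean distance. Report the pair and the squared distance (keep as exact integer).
Pair = ((-8, -7), (-5, -8)); squared distance = 10

Compute all C(5, 2) = 10 pairwise squared distances (x_i − x_j)² + (y_i − y_j)². The minimum is 10, attained by the pair ((-8, -7), (-5, -8)).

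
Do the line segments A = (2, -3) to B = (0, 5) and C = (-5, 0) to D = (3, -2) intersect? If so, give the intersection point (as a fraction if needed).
Yes; intersection at (5/3, -5/3) (t = 1/6 on AB, s = 5/6 on CD)

Parametrize AB as A + t(B − A) = (2 + -2 t, -3 + 8 t) and CD as C + s(D − C) = (-5 + 8 s, 0 + -2 s). Solve the linear system for (t, s). Determinant = 60 ≠ 0, so a unique intersection of the containing lines exists. Solution: t = 1/6, s = 5/6 — both in [0, 1], so the segments cross. Intersection point: (5/3, -5/3).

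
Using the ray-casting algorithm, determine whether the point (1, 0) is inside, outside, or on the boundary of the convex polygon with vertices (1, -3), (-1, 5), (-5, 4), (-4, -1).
The point (1, 0) lies strictly outside the polygon

Cast a horizontal ray to the right from the query point and count how many polygon edges it crosses (each edge strictly once or zero times, handled with the usual half-open convention). 
Parity of crossings → even ⇒ outside.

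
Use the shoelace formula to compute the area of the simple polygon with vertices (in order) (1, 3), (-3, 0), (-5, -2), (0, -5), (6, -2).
Area = 45

Shoelace formula: Area = (1/2) |Σ_i (x_i · y_{i+1} − x_{i+1} · y_i)| (indices mod n). Compute each cross term:
  (1)(0) − (-3)(3) = 9
  (-3)(-2) − (-5)(0) = 6
  (-5)(-5) − (0)(-2) = 25
  (0)(-2) − (6)(-5) = 30
  (6)(3) − (1)(-2) = 20
Sum = 90, so (signed) Area = 90/2 = 45, |Area| = 45.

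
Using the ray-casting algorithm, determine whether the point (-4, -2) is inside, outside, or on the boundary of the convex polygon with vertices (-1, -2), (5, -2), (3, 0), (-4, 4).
The point (-4, -2) lies strictly outside the polygon

Cast a horizontal ray to the right from the query point and count how many polygon edges it crosses (each edge strictly once or zero times, handled with the usual half-open convention). 
Parity of crossings → even ⇒ outside.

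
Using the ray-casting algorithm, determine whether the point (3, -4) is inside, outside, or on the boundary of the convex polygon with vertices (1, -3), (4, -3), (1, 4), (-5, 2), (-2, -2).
The point (3, -4) lies strictly outside the polygon

Cast a horizontal ray to the right from the query point and count how many polygon edges it crosses (each edge strictly once or zero times, handled with the usual half-open convention). 
Parity of crossings → even ⇒ outside.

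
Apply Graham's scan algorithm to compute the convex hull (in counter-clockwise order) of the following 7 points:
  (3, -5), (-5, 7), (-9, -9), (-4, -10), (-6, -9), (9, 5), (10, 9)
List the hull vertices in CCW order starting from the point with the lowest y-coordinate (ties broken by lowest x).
Hull (CCW) = [(-4, -10), (3, -5), (9, 5), (10, 9), (-5, 7), (-9, -9)]

Graham scan procedure:
  1. Find the pivot p₀ = point with lowest y (tie → lowest x): (-4, -10).
  2. Sort the remaining points by polar angle around p₀.
  3. Walk through sorted points, maintaining a stack; pop the top while the last three entries make a non-left turn (cross product ≤ 0).
  4. Final stack is the convex hull in CCW order: (-4, -10), (3, -5), (9, 5), (10, 9), (-5, 7), (-9, -9).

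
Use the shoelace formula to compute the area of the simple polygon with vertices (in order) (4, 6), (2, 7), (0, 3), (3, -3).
Area = 43/2

Shoelace formula: Area = (1/2) |Σ_i (x_i · y_{i+1} − x_{i+1} · y_i)| (indices mod n). Compute each cross term:
  (4)(7) − (2)(6) = 16
  (2)(3) − (0)(7) = 6
  (0)(-3) − (3)(3) = -9
  (3)(6) − (4)(-3) = 30
Sum = 43, so (signed) Area = 43/2 = 43/2, |Area| = 43/2.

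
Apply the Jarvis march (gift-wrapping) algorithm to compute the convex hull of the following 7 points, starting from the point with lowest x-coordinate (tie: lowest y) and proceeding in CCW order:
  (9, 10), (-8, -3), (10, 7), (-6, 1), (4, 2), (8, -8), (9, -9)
Hull (CCW) = [(-8, -3), (9, -9), (10, 7), (9, 10), (-6, 1)]

Jarvis march: at each step, from the current hull vertex p, select the next vertex q as the point such that every other point lies strictly to the left of (or on) the directed line p → q. (Equivalently: for every other point r, the cross product (q − p) × (r − p) ≥ 0.)
Starting point (lowest x, tie lowest y): (-8, -3). Wrap until returning to start. Resulting hull: (-8, -3), (9, -9), (10, 7), (9, 10), (-6, 1).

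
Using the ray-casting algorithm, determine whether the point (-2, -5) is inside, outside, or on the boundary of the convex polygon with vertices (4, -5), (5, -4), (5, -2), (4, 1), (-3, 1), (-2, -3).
The point (-2, -5) lies strictly outside the polygon

Cast a horizontal ray to the right from the query point and count how many polygon edges it crosses (each edge strictly once or zero times, handled with the usual half-open convention). 
Parity of crossings → even ⇒ outside.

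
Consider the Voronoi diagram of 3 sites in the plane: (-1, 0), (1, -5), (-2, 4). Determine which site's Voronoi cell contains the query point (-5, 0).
Nearest site = (-1, 0)

The Voronoi cell of site s contains exactly those query points closer to s than to any other site. Compute squared distances from q = (-5, 0) to each site:
  (-1 − -5)² + (0 − 0)² = 16
  (-2 − -5)² + (4 − 0)² = 25
  (1 − -5)² + (-5 − 0)² = 61
Minimum is attained by (-1, 0), so q lies in its Voronoi cell.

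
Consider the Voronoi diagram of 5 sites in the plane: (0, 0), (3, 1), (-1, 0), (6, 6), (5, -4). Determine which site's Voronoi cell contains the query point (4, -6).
Nearest site = (5, -4)

The Voronoi cell of site s contains exactly those query points closer to s than to any other site. Compute squared distances from q = (4, -6) to each site:
  (5 − 4)² + (-4 − -6)² = 5
  (3 − 4)² + (1 − -6)² = 50
  (0 − 4)² + (0 − -6)² = 52
  (-1 − 4)² + (0 − -6)² = 61
  (6 − 4)² + (6 − -6)² = 148
Minimum is attained by (5, -4), so q lies in its Voronoi cell.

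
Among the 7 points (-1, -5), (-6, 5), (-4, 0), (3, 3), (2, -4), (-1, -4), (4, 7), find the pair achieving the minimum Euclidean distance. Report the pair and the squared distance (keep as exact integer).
Pair = ((-1, -5), (-1, -4)); squared distance = 1

Compute all C(7, 2) = 21 pairwise squared distances (x_i − x_j)² + (y_i − y_j)². The minimum is 1, attained by the pair ((-1, -5), (-1, -4)).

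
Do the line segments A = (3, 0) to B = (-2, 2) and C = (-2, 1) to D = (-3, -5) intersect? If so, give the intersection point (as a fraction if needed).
No (intersection of containing lines falls outside at least one segment)

Parametrize and solve: t = 31/32, s = -5/32. At least one of these is outside [0, 1], so the segments do not intersect.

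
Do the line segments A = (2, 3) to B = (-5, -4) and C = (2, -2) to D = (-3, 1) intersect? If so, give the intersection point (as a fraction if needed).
Yes; intersection at (-9/8, -1/8) (t = 25/56 on AB, s = 5/8 on CD)

Parametrize AB as A + t(B − A) = (2 + -7 t, 3 + -7 t) and CD as C + s(D − C) = (2 + -5 s, -2 + 3 s). Solve the linear system for (t, s). Determinant = 56 ≠ 0, so a unique intersection of the containing lines exists. Solution: t = 25/56, s = 5/8 — both in [0, 1], so the segments cross. Intersection point: (-9/8, -1/8).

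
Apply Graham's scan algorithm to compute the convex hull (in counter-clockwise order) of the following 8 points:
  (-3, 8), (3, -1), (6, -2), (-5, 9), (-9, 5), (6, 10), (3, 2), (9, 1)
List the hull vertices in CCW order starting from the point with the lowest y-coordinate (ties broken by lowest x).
Hull (CCW) = [(6, -2), (9, 1), (6, 10), (-5, 9), (-9, 5), (3, -1)]

Graham scan procedure:
  1. Find the pivot p₀ = point with lowest y (tie → lowest x): (6, -2).
  2. Sort the remaining points by polar angle around p₀.
  3. Walk through sorted points, maintaining a stack; pop the top while the last three entries make a non-left turn (cross product ≤ 0).
  4. Final stack is the convex hull in CCW order: (6, -2), (9, 1), (6, 10), (-5, 9), (-9, 5), (3, -1).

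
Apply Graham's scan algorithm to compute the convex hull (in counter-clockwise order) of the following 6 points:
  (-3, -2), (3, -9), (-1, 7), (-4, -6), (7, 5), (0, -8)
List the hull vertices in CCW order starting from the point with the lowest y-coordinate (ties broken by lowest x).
Hull (CCW) = [(3, -9), (7, 5), (-1, 7), (-4, -6), (0, -8)]

Graham scan procedure:
  1. Find the pivot p₀ = point with lowest y (tie → lowest x): (3, -9).
  2. Sort the remaining points by polar angle around p₀.
  3. Walk through sorted points, maintaining a stack; pop the top while the last three entries make a non-left turn (cross product ≤ 0).
  4. Final stack is the convex hull in CCW order: (3, -9), (7, 5), (-1, 7), (-4, -6), (0, -8).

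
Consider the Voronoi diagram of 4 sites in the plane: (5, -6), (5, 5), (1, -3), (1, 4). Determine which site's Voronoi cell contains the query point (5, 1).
Nearest site = (5, 5)

The Voronoi cell of site s contains exactly those query points closer to s than to any other site. Compute squared distances from q = (5, 1) to each site:
  (5 − 5)² + (5 − 1)² = 16
  (1 − 5)² + (4 − 1)² = 25
  (1 − 5)² + (-3 − 1)² = 32
  (5 − 5)² + (-6 − 1)² = 49
Minimum is attained by (5, 5), so q lies in its Voronoi cell.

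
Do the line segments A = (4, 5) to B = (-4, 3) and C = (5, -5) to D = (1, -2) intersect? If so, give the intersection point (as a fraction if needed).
No (intersection of containing lines falls outside at least one segment)

Parametrize and solve: t = 37/32, s = 41/16. At least one of these is outside [0, 1], so the segments do not intersect.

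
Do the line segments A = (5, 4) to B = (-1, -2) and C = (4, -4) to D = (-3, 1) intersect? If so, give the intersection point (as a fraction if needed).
Yes; intersection at (-1/12, -13/12) (t = 61/72 on AB, s = 7/12 on CD)

Parametrize AB as A + t(B − A) = (5 + -6 t, 4 + -6 t) and CD as C + s(D − C) = (4 + -7 s, -4 + 5 s). Solve the linear system for (t, s). Determinant = 72 ≠ 0, so a unique intersection of the containing lines exists. Solution: t = 61/72, s = 7/12 — both in [0, 1], so the segments cross. Intersection point: (-1/12, -13/12).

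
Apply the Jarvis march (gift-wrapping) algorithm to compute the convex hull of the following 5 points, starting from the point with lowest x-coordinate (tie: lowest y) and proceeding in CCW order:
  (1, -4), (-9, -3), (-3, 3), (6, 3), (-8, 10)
Hull (CCW) = [(-9, -3), (1, -4), (6, 3), (-8, 10)]

Jarvis march: at each step, from the current hull vertex p, select the next vertex q as the point such that every other point lies strictly to the left of (or on) the directed line p → q. (Equivalently: for every other point r, the cross product (q − p) × (r − p) ≥ 0.)
Starting point (lowest x, tie lowest y): (-9, -3). Wrap until returning to start. Resulting hull: (-9, -3), (1, -4), (6, 3), (-8, 10).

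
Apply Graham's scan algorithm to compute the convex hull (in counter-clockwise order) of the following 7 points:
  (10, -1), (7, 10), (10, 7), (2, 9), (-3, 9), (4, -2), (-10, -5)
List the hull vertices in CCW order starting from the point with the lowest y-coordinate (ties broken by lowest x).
Hull (CCW) = [(-10, -5), (10, -1), (10, 7), (7, 10), (-3, 9)]

Graham scan procedure:
  1. Find the pivot p₀ = point with lowest y (tie → lowest x): (-10, -5).
  2. Sort the remaining points by polar angle around p₀.
  3. Walk through sorted points, maintaining a stack; pop the top while the last three entries make a non-left turn (cross product ≤ 0).
  4. Final stack is the convex hull in CCW order: (-10, -5), (10, -1), (10, 7), (7, 10), (-3, 9).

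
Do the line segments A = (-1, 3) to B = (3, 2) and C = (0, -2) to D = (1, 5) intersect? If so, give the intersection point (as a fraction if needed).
Yes; intersection at (19/29, 75/29) (t = 12/29 on AB, s = 19/29 on CD)

Parametrize AB as A + t(B − A) = (-1 + 4 t, 3 + -1 t) and CD as C + s(D − C) = (0 + 1 s, -2 + 7 s). Solve the linear system for (t, s). Determinant = -29 ≠ 0, so a unique intersection of the containing lines exists. Solution: t = 12/29, s = 19/29 — both in [0, 1], so the segments cross. Intersection point: (19/29, 75/29).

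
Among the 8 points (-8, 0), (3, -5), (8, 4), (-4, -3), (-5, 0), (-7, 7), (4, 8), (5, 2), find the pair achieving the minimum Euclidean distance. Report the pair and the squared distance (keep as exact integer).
Pair = ((-8, 0), (-5, 0)); squared distance = 9

Compute all C(8, 2) = 28 pairwise squared distances (x_i − x_j)² + (y_i − y_j)². The minimum is 9, attained by the pair ((-8, 0), (-5, 0)).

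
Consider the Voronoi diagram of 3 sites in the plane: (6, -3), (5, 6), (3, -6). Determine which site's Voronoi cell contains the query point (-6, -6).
Nearest site = (3, -6)

The Voronoi cell of site s contains exactly those query points closer to s than to any other site. Compute squared distances from q = (-6, -6) to each site:
  (3 − -6)² + (-6 − -6)² = 81
  (6 − -6)² + (-3 − -6)² = 153
  (5 − -6)² + (6 − -6)² = 265
Minimum is attained by (3, -6), so q lies in its Voronoi cell.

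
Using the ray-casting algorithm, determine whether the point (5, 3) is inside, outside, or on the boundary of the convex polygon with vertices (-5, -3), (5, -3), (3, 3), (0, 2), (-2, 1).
The point (5, 3) lies strictly outside the polygon

Cast a horizontal ray to the right from the query point and count how many polygon edges it crosses (each edge strictly once or zero times, handled with the usual half-open convention). 
Parity of crossings → even ⇒ outside.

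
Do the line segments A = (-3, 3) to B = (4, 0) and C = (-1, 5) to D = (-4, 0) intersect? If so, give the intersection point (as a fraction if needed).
Yes; intersection at (-26/11, 30/11) (t = 1/11 on AB, s = 5/11 on CD)

Parametrize AB as A + t(B − A) = (-3 + 7 t, 3 + -3 t) and CD as C + s(D − C) = (-1 + -3 s, 5 + -5 s). Solve the linear system for (t, s). Determinant = 44 ≠ 0, so a unique intersection of the containing lines exists. Solution: t = 1/11, s = 5/11 — both in [0, 1], so the segments cross. Intersection point: (-26/11, 30/11).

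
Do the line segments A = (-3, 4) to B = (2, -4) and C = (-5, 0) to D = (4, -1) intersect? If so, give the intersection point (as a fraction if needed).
Yes; intersection at (-11/67, -36/67) (t = 38/67 on AB, s = 36/67 on CD)

Parametrize AB as A + t(B − A) = (-3 + 5 t, 4 + -8 t) and CD as C + s(D − C) = (-5 + 9 s, 0 + -1 s). Solve the linear system for (t, s). Determinant = -67 ≠ 0, so a unique intersection of the containing lines exists. Solution: t = 38/67, s = 36/67 — both in [0, 1], so the segments cross. Intersection point: (-11/67, -36/67).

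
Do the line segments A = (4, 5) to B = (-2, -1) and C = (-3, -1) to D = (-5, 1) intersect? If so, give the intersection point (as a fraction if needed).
No (intersection of containing lines falls outside at least one segment)

Parametrize and solve: t = 13/12, s = -1/4. At least one of these is outside [0, 1], so the segments do not intersect.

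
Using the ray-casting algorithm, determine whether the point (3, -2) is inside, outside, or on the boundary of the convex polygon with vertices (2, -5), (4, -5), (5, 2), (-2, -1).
The point (3, -2) lies strictly inside the polygon

Cast a horizontal ray to the right from the query point and count how many polygon edges it crosses (each edge strictly once or zero times, handled with the usual half-open convention). 
Parity of crossings → odd ⇒ inside.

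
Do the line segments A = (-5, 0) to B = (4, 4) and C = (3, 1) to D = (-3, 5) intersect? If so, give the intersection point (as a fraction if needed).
Yes; intersection at (7/10, 38/15) (t = 19/30 on AB, s = 23/60 on CD)

Parametrize AB as A + t(B − A) = (-5 + 9 t, 0 + 4 t) and CD as C + s(D − C) = (3 + -6 s, 1 + 4 s). Solve the linear system for (t, s). Determinant = -60 ≠ 0, so a unique intersection of the containing lines exists. Solution: t = 19/30, s = 23/60 — both in [0, 1], so the segments cross. Intersection point: (7/10, 38/15).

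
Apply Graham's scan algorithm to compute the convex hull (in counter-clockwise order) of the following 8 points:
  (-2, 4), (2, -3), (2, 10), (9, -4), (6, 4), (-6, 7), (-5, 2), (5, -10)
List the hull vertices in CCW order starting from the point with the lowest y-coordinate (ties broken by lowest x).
Hull (CCW) = [(5, -10), (9, -4), (6, 4), (2, 10), (-6, 7), (-5, 2)]

Graham scan procedure:
  1. Find the pivot p₀ = point with lowest y (tie → lowest x): (5, -10).
  2. Sort the remaining points by polar angle around p₀.
  3. Walk through sorted points, maintaining a stack; pop the top while the last three entries make a non-left turn (cross product ≤ 0).
  4. Final stack is the convex hull in CCW order: (5, -10), (9, -4), (6, 4), (2, 10), (-6, 7), (-5, 2).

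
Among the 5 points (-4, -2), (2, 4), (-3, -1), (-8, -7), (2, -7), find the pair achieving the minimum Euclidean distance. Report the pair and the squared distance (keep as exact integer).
Pair = ((-4, -2), (-3, -1)); squared distance = 2

Compute all C(5, 2) = 10 pairwise squared distances (x_i − x_j)² + (y_i − y_j)². The minimum is 2, attained by the pair ((-4, -2), (-3, -1)).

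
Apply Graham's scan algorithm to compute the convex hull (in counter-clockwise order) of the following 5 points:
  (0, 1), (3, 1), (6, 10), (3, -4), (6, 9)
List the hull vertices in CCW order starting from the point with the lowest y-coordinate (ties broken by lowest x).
Hull (CCW) = [(3, -4), (6, 9), (6, 10), (0, 1)]

Graham scan procedure:
  1. Find the pivot p₀ = point with lowest y (tie → lowest x): (3, -4).
  2. Sort the remaining points by polar angle around p₀.
  3. Walk through sorted points, maintaining a stack; pop the top while the last three entries make a non-left turn (cross product ≤ 0).
  4. Final stack is the convex hull in CCW order: (3, -4), (6, 9), (6, 10), (0, 1).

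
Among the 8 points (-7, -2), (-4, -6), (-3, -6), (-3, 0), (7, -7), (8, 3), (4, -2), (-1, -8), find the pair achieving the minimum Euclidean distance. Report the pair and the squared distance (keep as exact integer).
Pair = ((-4, -6), (-3, -6)); squared distance = 1

Compute all C(8, 2) = 28 pairwise squared distances (x_i − x_j)² + (y_i − y_j)². The minimum is 1, attained by the pair ((-4, -6), (-3, -6)).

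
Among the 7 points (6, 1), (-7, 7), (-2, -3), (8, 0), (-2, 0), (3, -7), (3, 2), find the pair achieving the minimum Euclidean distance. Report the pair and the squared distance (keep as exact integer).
Pair = ((6, 1), (8, 0)); squared distance = 5

Compute all C(7, 2) = 21 pairwise squared distances (x_i − x_j)² + (y_i − y_j)². The minimum is 5, attained by the pair ((6, 1), (8, 0)).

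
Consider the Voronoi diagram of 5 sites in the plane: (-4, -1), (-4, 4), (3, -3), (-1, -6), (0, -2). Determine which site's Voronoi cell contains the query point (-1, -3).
Nearest site = (0, -2)

The Voronoi cell of site s contains exactly those query points closer to s than to any other site. Compute squared distances from q = (-1, -3) to each site:
  (0 − -1)² + (-2 − -3)² = 2
  (-1 − -1)² + (-6 − -3)² = 9
  (-4 − -1)² + (-1 − -3)² = 13
  (3 − -1)² + (-3 − -3)² = 16
  (-4 − -1)² + (4 − -3)² = 58
Minimum is attained by (0, -2), so q lies in its Voronoi cell.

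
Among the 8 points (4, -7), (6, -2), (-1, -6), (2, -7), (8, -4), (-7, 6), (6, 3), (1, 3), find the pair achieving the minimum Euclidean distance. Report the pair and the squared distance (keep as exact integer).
Pair = ((4, -7), (2, -7)); squared distance = 4

Compute all C(8, 2) = 28 pairwise squared distances (x_i − x_j)² + (y_i − y_j)². The minimum is 4, attained by the pair ((4, -7), (2, -7)).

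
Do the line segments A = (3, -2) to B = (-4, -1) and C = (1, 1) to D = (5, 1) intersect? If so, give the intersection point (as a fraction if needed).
No (intersection of containing lines falls outside at least one segment)

Parametrize and solve: t = 3, s = -19/4. At least one of these is outside [0, 1], so the segments do not intersect.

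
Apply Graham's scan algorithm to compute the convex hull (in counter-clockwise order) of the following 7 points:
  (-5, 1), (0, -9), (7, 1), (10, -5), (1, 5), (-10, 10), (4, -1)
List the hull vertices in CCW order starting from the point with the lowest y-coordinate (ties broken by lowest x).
Hull (CCW) = [(0, -9), (10, -5), (7, 1), (1, 5), (-10, 10)]

Graham scan procedure:
  1. Find the pivot p₀ = point with lowest y (tie → lowest x): (0, -9).
  2. Sort the remaining points by polar angle around p₀.
  3. Walk through sorted points, maintaining a stack; pop the top while the last three entries make a non-left turn (cross product ≤ 0).
  4. Final stack is the convex hull in CCW order: (0, -9), (10, -5), (7, 1), (1, 5), (-10, 10).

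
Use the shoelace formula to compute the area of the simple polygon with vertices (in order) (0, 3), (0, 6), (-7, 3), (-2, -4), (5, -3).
Area = 117/2

Shoelace formula: Area = (1/2) |Σ_i (x_i · y_{i+1} − x_{i+1} · y_i)| (indices mod n). Compute each cross term:
  (0)(6) − (0)(3) = 0
  (0)(3) − (-7)(6) = 42
  (-7)(-4) − (-2)(3) = 34
  (-2)(-3) − (5)(-4) = 26
  (5)(3) − (0)(-3) = 15
Sum = 117, so (signed) Area = 117/2 = 117/2, |Area| = 117/2.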